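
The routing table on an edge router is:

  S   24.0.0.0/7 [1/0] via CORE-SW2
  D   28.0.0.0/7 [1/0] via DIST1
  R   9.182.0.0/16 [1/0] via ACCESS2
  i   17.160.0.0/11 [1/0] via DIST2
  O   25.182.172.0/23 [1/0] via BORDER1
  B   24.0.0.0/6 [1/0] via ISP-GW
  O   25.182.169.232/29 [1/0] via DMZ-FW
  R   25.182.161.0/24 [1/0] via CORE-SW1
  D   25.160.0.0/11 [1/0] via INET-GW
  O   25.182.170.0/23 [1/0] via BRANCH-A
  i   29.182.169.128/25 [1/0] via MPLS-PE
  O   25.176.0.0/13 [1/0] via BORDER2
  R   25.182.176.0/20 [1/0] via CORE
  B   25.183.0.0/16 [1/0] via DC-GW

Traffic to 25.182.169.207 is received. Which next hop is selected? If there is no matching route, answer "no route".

Routes whose prefix contains 25.182.169.207:
  24.0.0.0/6 (24.0.0.0 - 27.255.255.255) -> ISP-GW
  24.0.0.0/7 (24.0.0.0 - 25.255.255.255) -> CORE-SW2
  25.160.0.0/11 (25.160.0.0 - 25.191.255.255) -> INET-GW
  25.176.0.0/13 (25.176.0.0 - 25.183.255.255) -> BORDER2
More-specific entries that do NOT match:
  25.182.169.232/29 (25.182.169.232 - 25.182.169.239) does not contain 25.182.169.207
  29.182.169.128/25 (29.182.169.128 - 29.182.169.255) does not contain 25.182.169.207
  25.182.161.0/24 (25.182.161.0 - 25.182.161.255) does not contain 25.182.169.207
  25.182.172.0/23 (25.182.172.0 - 25.182.173.255) does not contain 25.182.169.207
  25.182.170.0/23 (25.182.170.0 - 25.182.171.255) does not contain 25.182.169.207
  25.182.176.0/20 (25.182.176.0 - 25.182.191.255) does not contain 25.182.169.207
  9.182.0.0/16 (9.182.0.0 - 9.182.255.255) does not contain 25.182.169.207
  25.183.0.0/16 (25.183.0.0 - 25.183.255.255) does not contain 25.182.169.207
Longest matching prefix is /13 -> next hop BORDER2.

BORDER2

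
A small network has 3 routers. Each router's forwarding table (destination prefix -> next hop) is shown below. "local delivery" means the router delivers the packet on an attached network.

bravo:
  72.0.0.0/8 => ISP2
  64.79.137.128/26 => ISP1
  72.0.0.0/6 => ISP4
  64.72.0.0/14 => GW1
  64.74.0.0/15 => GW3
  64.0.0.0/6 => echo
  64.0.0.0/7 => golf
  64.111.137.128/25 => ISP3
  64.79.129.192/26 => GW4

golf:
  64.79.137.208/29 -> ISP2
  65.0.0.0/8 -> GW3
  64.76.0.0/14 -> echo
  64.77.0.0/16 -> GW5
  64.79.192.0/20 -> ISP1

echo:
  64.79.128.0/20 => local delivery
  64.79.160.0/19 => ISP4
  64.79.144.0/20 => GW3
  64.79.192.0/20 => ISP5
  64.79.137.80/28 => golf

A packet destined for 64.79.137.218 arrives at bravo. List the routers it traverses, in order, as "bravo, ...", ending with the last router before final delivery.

bravo, golf, echo

At bravo: longest match for 64.79.137.218 is 64.0.0.0/7 -> golf
At golf: longest match for 64.79.137.218 is 64.76.0.0/14 -> echo
At echo: longest match for 64.79.137.218 is 64.79.128.0/20 -> local delivery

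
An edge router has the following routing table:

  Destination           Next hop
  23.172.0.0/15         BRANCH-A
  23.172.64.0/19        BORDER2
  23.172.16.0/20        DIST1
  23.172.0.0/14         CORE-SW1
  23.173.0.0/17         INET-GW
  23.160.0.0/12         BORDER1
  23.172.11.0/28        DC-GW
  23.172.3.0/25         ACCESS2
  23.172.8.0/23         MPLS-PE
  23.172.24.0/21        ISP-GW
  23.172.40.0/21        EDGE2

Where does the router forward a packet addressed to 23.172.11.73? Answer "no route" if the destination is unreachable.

BRANCH-A

Routes whose prefix contains 23.172.11.73:
  23.160.0.0/12 (23.160.0.0 - 23.175.255.255) -> BORDER1
  23.172.0.0/14 (23.172.0.0 - 23.175.255.255) -> CORE-SW1
  23.172.0.0/15 (23.172.0.0 - 23.173.255.255) -> BRANCH-A
More-specific entries that do NOT match:
  23.172.11.0/28 (23.172.11.0 - 23.172.11.15) does not contain 23.172.11.73
  23.172.3.0/25 (23.172.3.0 - 23.172.3.127) does not contain 23.172.11.73
  23.172.8.0/23 (23.172.8.0 - 23.172.9.255) does not contain 23.172.11.73
  23.172.24.0/21 (23.172.24.0 - 23.172.31.255) does not contain 23.172.11.73
  23.172.40.0/21 (23.172.40.0 - 23.172.47.255) does not contain 23.172.11.73
  23.172.16.0/20 (23.172.16.0 - 23.172.31.255) does not contain 23.172.11.73
  23.172.64.0/19 (23.172.64.0 - 23.172.95.255) does not contain 23.172.11.73
  23.173.0.0/17 (23.173.0.0 - 23.173.127.255) does not contain 23.172.11.73
Longest matching prefix is /15 -> next hop BRANCH-A.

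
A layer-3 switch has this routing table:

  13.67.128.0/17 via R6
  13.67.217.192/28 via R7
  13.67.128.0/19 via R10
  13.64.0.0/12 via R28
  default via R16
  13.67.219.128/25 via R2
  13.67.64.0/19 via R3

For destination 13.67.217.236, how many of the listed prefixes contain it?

3

Prefixes containing 13.67.217.236:
  0.0.0.0/0 (default, matches everything)
  13.64.0.0/12 (13.64.0.0 - 13.79.255.255)
  13.67.128.0/17 (13.67.128.0 - 13.67.255.255)
Total matching entries: 3.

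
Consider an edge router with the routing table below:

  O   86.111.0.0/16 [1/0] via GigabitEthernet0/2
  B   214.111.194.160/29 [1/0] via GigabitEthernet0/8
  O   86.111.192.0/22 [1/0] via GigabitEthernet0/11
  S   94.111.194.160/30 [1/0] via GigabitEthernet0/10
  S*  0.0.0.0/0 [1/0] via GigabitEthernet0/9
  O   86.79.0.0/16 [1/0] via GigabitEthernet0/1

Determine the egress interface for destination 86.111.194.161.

GigabitEthernet0/11

Routes whose prefix contains 86.111.194.161:
  0.0.0.0/0 (default, matches everything) -> GigabitEthernet0/9
  86.111.0.0/16 (86.111.0.0 - 86.111.255.255) -> GigabitEthernet0/2
  86.111.192.0/22 (86.111.192.0 - 86.111.195.255) -> GigabitEthernet0/11
More-specific entries that do NOT match:
  94.111.194.160/30 (94.111.194.160 - 94.111.194.163) does not contain 86.111.194.161
  214.111.194.160/29 (214.111.194.160 - 214.111.194.167) does not contain 86.111.194.161
Longest matching prefix is /22 -> interface GigabitEthernet0/11.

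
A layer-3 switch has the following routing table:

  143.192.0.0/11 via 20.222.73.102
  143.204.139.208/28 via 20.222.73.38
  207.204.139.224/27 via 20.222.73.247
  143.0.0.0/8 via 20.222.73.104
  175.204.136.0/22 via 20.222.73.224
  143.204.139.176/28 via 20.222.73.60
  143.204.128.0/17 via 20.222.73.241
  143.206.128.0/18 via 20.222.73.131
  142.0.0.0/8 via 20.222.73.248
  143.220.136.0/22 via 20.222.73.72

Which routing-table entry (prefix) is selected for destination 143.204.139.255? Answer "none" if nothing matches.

Entries matching 143.204.139.255:
  143.0.0.0/8 (143.0.0.0 - 143.255.255.255)
  143.192.0.0/11 (143.192.0.0 - 143.223.255.255)
  143.204.128.0/17 (143.204.128.0 - 143.204.255.255)
Most specific is 143.204.128.0/17.

143.204.128.0/17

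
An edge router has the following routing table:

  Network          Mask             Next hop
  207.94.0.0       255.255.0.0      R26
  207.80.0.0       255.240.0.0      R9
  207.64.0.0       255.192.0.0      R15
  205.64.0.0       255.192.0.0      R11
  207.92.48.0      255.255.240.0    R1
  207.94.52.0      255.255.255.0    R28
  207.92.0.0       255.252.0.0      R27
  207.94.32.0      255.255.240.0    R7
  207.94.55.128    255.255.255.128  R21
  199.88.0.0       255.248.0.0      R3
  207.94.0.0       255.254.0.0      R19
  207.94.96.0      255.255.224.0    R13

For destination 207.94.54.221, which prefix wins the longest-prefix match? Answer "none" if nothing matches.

Entries matching 207.94.54.221:
  207.64.0.0/10 (207.64.0.0 - 207.127.255.255)
  207.80.0.0/12 (207.80.0.0 - 207.95.255.255)
  207.92.0.0/14 (207.92.0.0 - 207.95.255.255)
  207.94.0.0/15 (207.94.0.0 - 207.95.255.255)
  207.94.0.0/16 (207.94.0.0 - 207.94.255.255)
Most specific is 207.94.0.0/16.

207.94.0.0/16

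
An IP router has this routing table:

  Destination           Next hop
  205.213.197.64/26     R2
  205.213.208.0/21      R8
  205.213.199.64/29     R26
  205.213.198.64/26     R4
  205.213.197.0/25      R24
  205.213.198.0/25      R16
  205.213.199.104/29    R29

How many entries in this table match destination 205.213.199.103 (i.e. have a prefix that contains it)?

No listed prefix contains 205.213.199.103.
Total matching entries: 0.

0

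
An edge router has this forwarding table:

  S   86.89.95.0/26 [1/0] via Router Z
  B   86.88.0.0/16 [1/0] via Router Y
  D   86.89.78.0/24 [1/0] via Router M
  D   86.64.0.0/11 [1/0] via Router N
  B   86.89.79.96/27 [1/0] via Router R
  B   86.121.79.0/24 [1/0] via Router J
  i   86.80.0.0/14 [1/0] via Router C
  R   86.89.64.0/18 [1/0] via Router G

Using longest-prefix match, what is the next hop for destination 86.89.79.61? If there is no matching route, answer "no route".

Router G

Routes whose prefix contains 86.89.79.61:
  86.64.0.0/11 (86.64.0.0 - 86.95.255.255) -> Router N
  86.89.64.0/18 (86.89.64.0 - 86.89.127.255) -> Router G
More-specific entries that do NOT match:
  86.89.79.96/27 (86.89.79.96 - 86.89.79.127) does not contain 86.89.79.61
  86.89.95.0/26 (86.89.95.0 - 86.89.95.63) does not contain 86.89.79.61
  86.89.78.0/24 (86.89.78.0 - 86.89.78.255) does not contain 86.89.79.61
  86.121.79.0/24 (86.121.79.0 - 86.121.79.255) does not contain 86.89.79.61
Longest matching prefix is /18 -> next hop Router G.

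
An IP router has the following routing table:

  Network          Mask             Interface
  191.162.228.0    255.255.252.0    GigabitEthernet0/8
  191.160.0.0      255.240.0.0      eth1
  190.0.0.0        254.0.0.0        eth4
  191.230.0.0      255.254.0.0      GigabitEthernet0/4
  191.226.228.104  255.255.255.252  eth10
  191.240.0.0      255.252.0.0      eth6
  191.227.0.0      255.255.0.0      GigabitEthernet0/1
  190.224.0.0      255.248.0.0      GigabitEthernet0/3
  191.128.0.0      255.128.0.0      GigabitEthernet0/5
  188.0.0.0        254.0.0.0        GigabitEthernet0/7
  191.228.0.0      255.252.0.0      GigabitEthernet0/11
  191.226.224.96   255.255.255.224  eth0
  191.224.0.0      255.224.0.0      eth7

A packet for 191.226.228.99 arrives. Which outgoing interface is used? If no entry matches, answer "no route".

eth7

Routes whose prefix contains 191.226.228.99:
  190.0.0.0/7 (190.0.0.0 - 191.255.255.255) -> eth4
  191.128.0.0/9 (191.128.0.0 - 191.255.255.255) -> GigabitEthernet0/5
  191.224.0.0/11 (191.224.0.0 - 191.255.255.255) -> eth7
More-specific entries that do NOT match:
  191.226.228.104/30 (191.226.228.104 - 191.226.228.107) does not contain 191.226.228.99
  191.226.224.96/27 (191.226.224.96 - 191.226.224.127) does not contain 191.226.228.99
  191.162.228.0/22 (191.162.228.0 - 191.162.231.255) does not contain 191.226.228.99
  191.227.0.0/16 (191.227.0.0 - 191.227.255.255) does not contain 191.226.228.99
  191.230.0.0/15 (191.230.0.0 - 191.231.255.255) does not contain 191.226.228.99
  191.240.0.0/14 (191.240.0.0 - 191.243.255.255) does not contain 191.226.228.99
  191.228.0.0/14 (191.228.0.0 - 191.231.255.255) does not contain 191.226.228.99
  190.224.0.0/13 (190.224.0.0 - 190.231.255.255) does not contain 191.226.228.99
  191.160.0.0/12 (191.160.0.0 - 191.175.255.255) does not contain 191.226.228.99
Longest matching prefix is /11 -> interface eth7.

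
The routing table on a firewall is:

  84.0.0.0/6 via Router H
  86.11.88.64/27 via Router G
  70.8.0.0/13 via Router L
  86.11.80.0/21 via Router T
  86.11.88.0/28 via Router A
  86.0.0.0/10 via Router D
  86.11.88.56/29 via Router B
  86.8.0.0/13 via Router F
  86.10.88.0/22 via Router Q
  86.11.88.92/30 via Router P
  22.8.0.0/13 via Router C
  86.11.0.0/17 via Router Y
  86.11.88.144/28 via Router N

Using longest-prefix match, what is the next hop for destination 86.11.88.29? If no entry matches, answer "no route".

Router Y

Routes whose prefix contains 86.11.88.29:
  84.0.0.0/6 (84.0.0.0 - 87.255.255.255) -> Router H
  86.0.0.0/10 (86.0.0.0 - 86.63.255.255) -> Router D
  86.8.0.0/13 (86.8.0.0 - 86.15.255.255) -> Router F
  86.11.0.0/17 (86.11.0.0 - 86.11.127.255) -> Router Y
More-specific entries that do NOT match:
  86.11.88.92/30 (86.11.88.92 - 86.11.88.95) does not contain 86.11.88.29
  86.11.88.56/29 (86.11.88.56 - 86.11.88.63) does not contain 86.11.88.29
  86.11.88.0/28 (86.11.88.0 - 86.11.88.15) does not contain 86.11.88.29
  86.11.88.144/28 (86.11.88.144 - 86.11.88.159) does not contain 86.11.88.29
  86.11.88.64/27 (86.11.88.64 - 86.11.88.95) does not contain 86.11.88.29
  86.10.88.0/22 (86.10.88.0 - 86.10.91.255) does not contain 86.11.88.29
  86.11.80.0/21 (86.11.80.0 - 86.11.87.255) does not contain 86.11.88.29
Longest matching prefix is /17 -> next hop Router Y.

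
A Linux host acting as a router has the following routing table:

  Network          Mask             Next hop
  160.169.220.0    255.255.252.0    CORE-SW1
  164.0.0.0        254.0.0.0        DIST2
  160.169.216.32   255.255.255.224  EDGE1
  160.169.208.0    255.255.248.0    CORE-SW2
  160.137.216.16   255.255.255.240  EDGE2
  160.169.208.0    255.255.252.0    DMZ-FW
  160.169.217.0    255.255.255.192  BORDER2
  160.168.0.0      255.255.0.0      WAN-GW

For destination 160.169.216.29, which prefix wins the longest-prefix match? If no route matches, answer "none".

160.169.216.29 is outside every listed prefix and there is no default route.

none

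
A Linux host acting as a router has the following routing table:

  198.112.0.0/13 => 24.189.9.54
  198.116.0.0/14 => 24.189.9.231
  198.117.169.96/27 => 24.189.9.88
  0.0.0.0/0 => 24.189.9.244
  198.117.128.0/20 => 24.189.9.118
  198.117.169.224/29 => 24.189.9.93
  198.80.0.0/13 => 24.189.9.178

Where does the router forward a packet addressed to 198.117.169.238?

24.189.9.231

Routes whose prefix contains 198.117.169.238:
  0.0.0.0/0 (default, matches everything) -> 24.189.9.244
  198.112.0.0/13 (198.112.0.0 - 198.119.255.255) -> 24.189.9.54
  198.116.0.0/14 (198.116.0.0 - 198.119.255.255) -> 24.189.9.231
More-specific entries that do NOT match:
  198.117.169.224/29 (198.117.169.224 - 198.117.169.231) does not contain 198.117.169.238
  198.117.169.96/27 (198.117.169.96 - 198.117.169.127) does not contain 198.117.169.238
  198.117.128.0/20 (198.117.128.0 - 198.117.143.255) does not contain 198.117.169.238
Longest matching prefix is /14 -> next hop 24.189.9.231.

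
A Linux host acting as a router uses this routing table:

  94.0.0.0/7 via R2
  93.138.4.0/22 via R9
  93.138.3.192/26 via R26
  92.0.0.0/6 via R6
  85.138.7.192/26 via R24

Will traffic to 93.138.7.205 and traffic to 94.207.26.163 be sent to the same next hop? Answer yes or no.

no

93.138.7.205: longest match 93.138.4.0/22 -> R9
94.207.26.163: longest match 94.0.0.0/7 -> R2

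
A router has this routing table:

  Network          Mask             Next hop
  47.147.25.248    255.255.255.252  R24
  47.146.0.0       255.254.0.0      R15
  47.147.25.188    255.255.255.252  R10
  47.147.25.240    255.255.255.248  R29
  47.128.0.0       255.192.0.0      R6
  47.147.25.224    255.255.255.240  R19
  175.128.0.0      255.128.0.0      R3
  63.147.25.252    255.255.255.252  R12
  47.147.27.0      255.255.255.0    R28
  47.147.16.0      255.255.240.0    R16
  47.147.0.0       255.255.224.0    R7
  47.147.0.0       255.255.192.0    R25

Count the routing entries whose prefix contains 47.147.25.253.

Prefixes containing 47.147.25.253:
  47.128.0.0/10 (47.128.0.0 - 47.191.255.255)
  47.146.0.0/15 (47.146.0.0 - 47.147.255.255)
  47.147.0.0/18 (47.147.0.0 - 47.147.63.255)
  47.147.0.0/19 (47.147.0.0 - 47.147.31.255)
  47.147.16.0/20 (47.147.16.0 - 47.147.31.255)
Total matching entries: 5.

5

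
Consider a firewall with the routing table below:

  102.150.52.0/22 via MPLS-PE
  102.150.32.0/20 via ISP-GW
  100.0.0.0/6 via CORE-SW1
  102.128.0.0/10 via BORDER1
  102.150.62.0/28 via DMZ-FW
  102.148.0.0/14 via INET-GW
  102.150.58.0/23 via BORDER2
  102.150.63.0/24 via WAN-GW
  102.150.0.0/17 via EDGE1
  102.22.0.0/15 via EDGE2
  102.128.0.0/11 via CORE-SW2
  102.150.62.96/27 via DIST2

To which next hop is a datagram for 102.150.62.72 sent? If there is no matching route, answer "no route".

EDGE1

Routes whose prefix contains 102.150.62.72:
  100.0.0.0/6 (100.0.0.0 - 103.255.255.255) -> CORE-SW1
  102.128.0.0/10 (102.128.0.0 - 102.191.255.255) -> BORDER1
  102.128.0.0/11 (102.128.0.0 - 102.159.255.255) -> CORE-SW2
  102.148.0.0/14 (102.148.0.0 - 102.151.255.255) -> INET-GW
  102.150.0.0/17 (102.150.0.0 - 102.150.127.255) -> EDGE1
More-specific entries that do NOT match:
  102.150.62.0/28 (102.150.62.0 - 102.150.62.15) does not contain 102.150.62.72
  102.150.62.96/27 (102.150.62.96 - 102.150.62.127) does not contain 102.150.62.72
  102.150.63.0/24 (102.150.63.0 - 102.150.63.255) does not contain 102.150.62.72
  102.150.58.0/23 (102.150.58.0 - 102.150.59.255) does not contain 102.150.62.72
  102.150.52.0/22 (102.150.52.0 - 102.150.55.255) does not contain 102.150.62.72
  102.150.32.0/20 (102.150.32.0 - 102.150.47.255) does not contain 102.150.62.72
Longest matching prefix is /17 -> next hop EDGE1.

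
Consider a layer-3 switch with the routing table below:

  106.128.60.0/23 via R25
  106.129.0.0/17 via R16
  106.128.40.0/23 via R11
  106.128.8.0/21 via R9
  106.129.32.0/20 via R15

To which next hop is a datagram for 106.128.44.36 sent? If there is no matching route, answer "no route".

No entry's prefix contains 106.128.44.36; there is no default route.

no route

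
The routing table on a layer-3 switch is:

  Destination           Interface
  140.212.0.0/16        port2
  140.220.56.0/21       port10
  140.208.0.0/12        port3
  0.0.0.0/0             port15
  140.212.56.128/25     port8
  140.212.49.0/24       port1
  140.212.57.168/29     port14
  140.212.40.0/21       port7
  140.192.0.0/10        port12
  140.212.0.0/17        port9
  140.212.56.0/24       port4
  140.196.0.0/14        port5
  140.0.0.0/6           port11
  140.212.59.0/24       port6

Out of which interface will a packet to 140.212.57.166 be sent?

port9

Routes whose prefix contains 140.212.57.166:
  0.0.0.0/0 (default, matches everything) -> port15
  140.0.0.0/6 (140.0.0.0 - 143.255.255.255) -> port11
  140.192.0.0/10 (140.192.0.0 - 140.255.255.255) -> port12
  140.208.0.0/12 (140.208.0.0 - 140.223.255.255) -> port3
  140.212.0.0/16 (140.212.0.0 - 140.212.255.255) -> port2
  140.212.0.0/17 (140.212.0.0 - 140.212.127.255) -> port9
More-specific entries that do NOT match:
  140.212.57.168/29 (140.212.57.168 - 140.212.57.175) does not contain 140.212.57.166
  140.212.56.128/25 (140.212.56.128 - 140.212.56.255) does not contain 140.212.57.166
  140.212.49.0/24 (140.212.49.0 - 140.212.49.255) does not contain 140.212.57.166
  140.212.56.0/24 (140.212.56.0 - 140.212.56.255) does not contain 140.212.57.166
  140.212.59.0/24 (140.212.59.0 - 140.212.59.255) does not contain 140.212.57.166
  140.220.56.0/21 (140.220.56.0 - 140.220.63.255) does not contain 140.212.57.166
  140.212.40.0/21 (140.212.40.0 - 140.212.47.255) does not contain 140.212.57.166
Longest matching prefix is /17 -> interface port9.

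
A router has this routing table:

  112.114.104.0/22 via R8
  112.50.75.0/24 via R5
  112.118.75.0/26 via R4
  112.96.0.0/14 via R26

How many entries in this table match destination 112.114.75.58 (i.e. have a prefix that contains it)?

No listed prefix contains 112.114.75.58.
Total matching entries: 0.

0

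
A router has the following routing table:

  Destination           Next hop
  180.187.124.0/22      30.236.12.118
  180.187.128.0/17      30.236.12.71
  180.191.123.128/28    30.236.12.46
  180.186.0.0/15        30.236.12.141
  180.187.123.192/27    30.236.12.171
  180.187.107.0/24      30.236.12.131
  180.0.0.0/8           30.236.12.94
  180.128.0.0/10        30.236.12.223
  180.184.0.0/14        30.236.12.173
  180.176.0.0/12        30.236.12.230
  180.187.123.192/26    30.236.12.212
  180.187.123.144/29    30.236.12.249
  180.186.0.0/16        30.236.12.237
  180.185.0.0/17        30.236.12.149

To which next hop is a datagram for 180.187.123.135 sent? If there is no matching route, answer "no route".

30.236.12.141

Routes whose prefix contains 180.187.123.135:
  180.0.0.0/8 (180.0.0.0 - 180.255.255.255) -> 30.236.12.94
  180.128.0.0/10 (180.128.0.0 - 180.191.255.255) -> 30.236.12.223
  180.176.0.0/12 (180.176.0.0 - 180.191.255.255) -> 30.236.12.230
  180.184.0.0/14 (180.184.0.0 - 180.187.255.255) -> 30.236.12.173
  180.186.0.0/15 (180.186.0.0 - 180.187.255.255) -> 30.236.12.141
More-specific entries that do NOT match:
  180.187.123.144/29 (180.187.123.144 - 180.187.123.151) does not contain 180.187.123.135
  180.191.123.128/28 (180.191.123.128 - 180.191.123.143) does not contain 180.187.123.135
  180.187.123.192/27 (180.187.123.192 - 180.187.123.223) does not contain 180.187.123.135
  180.187.123.192/26 (180.187.123.192 - 180.187.123.255) does not contain 180.187.123.135
  180.187.107.0/24 (180.187.107.0 - 180.187.107.255) does not contain 180.187.123.135
  180.187.124.0/22 (180.187.124.0 - 180.187.127.255) does not contain 180.187.123.135
  180.187.128.0/17 (180.187.128.0 - 180.187.255.255) does not contain 180.187.123.135
  180.185.0.0/17 (180.185.0.0 - 180.185.127.255) does not contain 180.187.123.135
  180.186.0.0/16 (180.186.0.0 - 180.186.255.255) does not contain 180.187.123.135
Longest matching prefix is /15 -> next hop 30.236.12.141.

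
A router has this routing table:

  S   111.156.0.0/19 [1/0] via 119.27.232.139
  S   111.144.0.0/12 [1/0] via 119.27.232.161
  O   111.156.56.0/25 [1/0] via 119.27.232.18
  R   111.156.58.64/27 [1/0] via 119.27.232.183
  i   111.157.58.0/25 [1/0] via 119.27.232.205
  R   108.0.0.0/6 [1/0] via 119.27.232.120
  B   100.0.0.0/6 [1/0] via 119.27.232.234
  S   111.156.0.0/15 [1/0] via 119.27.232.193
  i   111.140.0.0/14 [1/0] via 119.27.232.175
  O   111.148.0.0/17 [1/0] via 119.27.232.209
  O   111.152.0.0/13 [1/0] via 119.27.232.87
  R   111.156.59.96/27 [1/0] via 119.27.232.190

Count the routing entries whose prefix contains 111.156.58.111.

Prefixes containing 111.156.58.111:
  108.0.0.0/6 (108.0.0.0 - 111.255.255.255)
  111.144.0.0/12 (111.144.0.0 - 111.159.255.255)
  111.152.0.0/13 (111.152.0.0 - 111.159.255.255)
  111.156.0.0/15 (111.156.0.0 - 111.157.255.255)
Total matching entries: 4.

4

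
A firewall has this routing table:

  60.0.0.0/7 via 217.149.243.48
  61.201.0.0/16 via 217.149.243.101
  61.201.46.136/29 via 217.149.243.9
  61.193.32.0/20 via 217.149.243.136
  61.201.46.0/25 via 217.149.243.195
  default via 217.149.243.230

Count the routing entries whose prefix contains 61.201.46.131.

3

Prefixes containing 61.201.46.131:
  0.0.0.0/0 (default, matches everything)
  60.0.0.0/7 (60.0.0.0 - 61.255.255.255)
  61.201.0.0/16 (61.201.0.0 - 61.201.255.255)
Total matching entries: 3.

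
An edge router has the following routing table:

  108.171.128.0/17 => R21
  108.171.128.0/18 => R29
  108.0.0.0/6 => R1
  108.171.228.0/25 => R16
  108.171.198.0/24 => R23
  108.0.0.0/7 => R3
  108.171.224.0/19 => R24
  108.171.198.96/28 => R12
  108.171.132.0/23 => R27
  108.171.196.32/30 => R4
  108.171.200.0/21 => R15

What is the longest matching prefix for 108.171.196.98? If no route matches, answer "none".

Entries matching 108.171.196.98:
  108.0.0.0/6 (108.0.0.0 - 111.255.255.255)
  108.0.0.0/7 (108.0.0.0 - 109.255.255.255)
  108.171.128.0/17 (108.171.128.0 - 108.171.255.255)
Most specific is 108.171.128.0/17.

108.171.128.0/17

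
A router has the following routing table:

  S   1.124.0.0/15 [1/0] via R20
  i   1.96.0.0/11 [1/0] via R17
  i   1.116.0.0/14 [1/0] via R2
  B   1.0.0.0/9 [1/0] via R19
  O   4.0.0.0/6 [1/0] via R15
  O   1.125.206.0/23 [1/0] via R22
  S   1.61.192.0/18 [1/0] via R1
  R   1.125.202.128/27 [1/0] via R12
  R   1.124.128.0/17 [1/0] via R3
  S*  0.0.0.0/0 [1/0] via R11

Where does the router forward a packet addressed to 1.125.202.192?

Routes whose prefix contains 1.125.202.192:
  0.0.0.0/0 (default, matches everything) -> R11
  1.0.0.0/9 (1.0.0.0 - 1.127.255.255) -> R19
  1.96.0.0/11 (1.96.0.0 - 1.127.255.255) -> R17
  1.124.0.0/15 (1.124.0.0 - 1.125.255.255) -> R20
More-specific entries that do NOT match:
  1.125.202.128/27 (1.125.202.128 - 1.125.202.159) does not contain 1.125.202.192
  1.125.206.0/23 (1.125.206.0 - 1.125.207.255) does not contain 1.125.202.192
  1.61.192.0/18 (1.61.192.0 - 1.61.255.255) does not contain 1.125.202.192
  1.124.128.0/17 (1.124.128.0 - 1.124.255.255) does not contain 1.125.202.192
Longest matching prefix is /15 -> next hop R20.

R20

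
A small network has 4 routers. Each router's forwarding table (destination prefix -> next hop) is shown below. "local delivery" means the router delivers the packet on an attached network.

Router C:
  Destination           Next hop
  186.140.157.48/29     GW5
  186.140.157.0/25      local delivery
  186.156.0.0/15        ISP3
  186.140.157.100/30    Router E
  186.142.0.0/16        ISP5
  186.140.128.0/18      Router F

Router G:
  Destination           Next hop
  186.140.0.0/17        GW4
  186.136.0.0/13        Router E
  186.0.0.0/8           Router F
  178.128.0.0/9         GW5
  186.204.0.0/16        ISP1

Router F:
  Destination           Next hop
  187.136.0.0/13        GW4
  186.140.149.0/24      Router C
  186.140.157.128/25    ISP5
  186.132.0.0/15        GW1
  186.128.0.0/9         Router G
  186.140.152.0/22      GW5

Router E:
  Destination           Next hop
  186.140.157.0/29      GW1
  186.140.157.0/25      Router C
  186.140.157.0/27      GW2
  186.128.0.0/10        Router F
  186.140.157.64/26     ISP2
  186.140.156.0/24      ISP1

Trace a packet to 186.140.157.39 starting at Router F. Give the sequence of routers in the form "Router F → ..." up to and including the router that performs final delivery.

At Router F: longest match for 186.140.157.39 is 186.128.0.0/9 -> Router G
At Router G: longest match for 186.140.157.39 is 186.136.0.0/13 -> Router E
At Router E: longest match for 186.140.157.39 is 186.140.157.0/25 -> Router C
At Router C: longest match for 186.140.157.39 is 186.140.157.0/25 -> local delivery

Router F → Router G → Router E → Router C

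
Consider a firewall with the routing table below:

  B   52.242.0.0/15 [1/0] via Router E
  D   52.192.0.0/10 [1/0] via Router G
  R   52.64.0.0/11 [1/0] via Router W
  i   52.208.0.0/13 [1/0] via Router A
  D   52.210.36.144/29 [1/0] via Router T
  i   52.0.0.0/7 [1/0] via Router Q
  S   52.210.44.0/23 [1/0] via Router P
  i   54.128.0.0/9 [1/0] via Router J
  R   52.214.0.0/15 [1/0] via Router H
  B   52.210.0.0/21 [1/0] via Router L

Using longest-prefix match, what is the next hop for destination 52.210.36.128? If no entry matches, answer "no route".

Routes whose prefix contains 52.210.36.128:
  52.0.0.0/7 (52.0.0.0 - 53.255.255.255) -> Router Q
  52.192.0.0/10 (52.192.0.0 - 52.255.255.255) -> Router G
  52.208.0.0/13 (52.208.0.0 - 52.215.255.255) -> Router A
More-specific entries that do NOT match:
  52.210.36.144/29 (52.210.36.144 - 52.210.36.151) does not contain 52.210.36.128
  52.210.44.0/23 (52.210.44.0 - 52.210.45.255) does not contain 52.210.36.128
  52.210.0.0/21 (52.210.0.0 - 52.210.7.255) does not contain 52.210.36.128
  52.242.0.0/15 (52.242.0.0 - 52.243.255.255) does not contain 52.210.36.128
  52.214.0.0/15 (52.214.0.0 - 52.215.255.255) does not contain 52.210.36.128
Longest matching prefix is /13 -> next hop Router A.

Router A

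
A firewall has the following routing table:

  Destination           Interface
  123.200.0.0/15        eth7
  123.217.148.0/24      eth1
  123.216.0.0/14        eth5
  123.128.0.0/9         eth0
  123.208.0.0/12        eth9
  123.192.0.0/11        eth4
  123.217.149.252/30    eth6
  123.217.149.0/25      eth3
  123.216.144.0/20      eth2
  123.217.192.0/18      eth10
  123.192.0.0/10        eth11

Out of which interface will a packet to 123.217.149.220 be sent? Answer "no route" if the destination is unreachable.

Routes whose prefix contains 123.217.149.220:
  123.128.0.0/9 (123.128.0.0 - 123.255.255.255) -> eth0
  123.192.0.0/10 (123.192.0.0 - 123.255.255.255) -> eth11
  123.192.0.0/11 (123.192.0.0 - 123.223.255.255) -> eth4
  123.208.0.0/12 (123.208.0.0 - 123.223.255.255) -> eth9
  123.216.0.0/14 (123.216.0.0 - 123.219.255.255) -> eth5
More-specific entries that do NOT match:
  123.217.149.252/30 (123.217.149.252 - 123.217.149.255) does not contain 123.217.149.220
  123.217.149.0/25 (123.217.149.0 - 123.217.149.127) does not contain 123.217.149.220
  123.217.148.0/24 (123.217.148.0 - 123.217.148.255) does not contain 123.217.149.220
  123.216.144.0/20 (123.216.144.0 - 123.216.159.255) does not contain 123.217.149.220
  123.217.192.0/18 (123.217.192.0 - 123.217.255.255) does not contain 123.217.149.220
  123.200.0.0/15 (123.200.0.0 - 123.201.255.255) does not contain 123.217.149.220
Longest matching prefix is /14 -> interface eth5.

eth5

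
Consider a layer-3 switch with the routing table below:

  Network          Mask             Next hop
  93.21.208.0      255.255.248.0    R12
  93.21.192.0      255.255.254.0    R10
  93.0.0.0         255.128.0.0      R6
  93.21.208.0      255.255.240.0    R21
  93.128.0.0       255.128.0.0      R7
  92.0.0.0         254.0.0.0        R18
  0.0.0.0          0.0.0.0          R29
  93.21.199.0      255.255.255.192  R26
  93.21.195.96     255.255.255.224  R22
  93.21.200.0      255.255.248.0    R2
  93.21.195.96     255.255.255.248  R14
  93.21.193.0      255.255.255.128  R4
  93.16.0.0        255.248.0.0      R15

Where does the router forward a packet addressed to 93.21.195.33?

R15

Routes whose prefix contains 93.21.195.33:
  0.0.0.0/0 (default, matches everything) -> R29
  92.0.0.0/7 (92.0.0.0 - 93.255.255.255) -> R18
  93.0.0.0/9 (93.0.0.0 - 93.127.255.255) -> R6
  93.16.0.0/13 (93.16.0.0 - 93.23.255.255) -> R15
More-specific entries that do NOT match:
  93.21.195.96/29 (93.21.195.96 - 93.21.195.103) does not contain 93.21.195.33
  93.21.195.96/27 (93.21.195.96 - 93.21.195.127) does not contain 93.21.195.33
  93.21.199.0/26 (93.21.199.0 - 93.21.199.63) does not contain 93.21.195.33
  93.21.193.0/25 (93.21.193.0 - 93.21.193.127) does not contain 93.21.195.33
  93.21.192.0/23 (93.21.192.0 - 93.21.193.255) does not contain 93.21.195.33
  93.21.208.0/21 (93.21.208.0 - 93.21.215.255) does not contain 93.21.195.33
  93.21.200.0/21 (93.21.200.0 - 93.21.207.255) does not contain 93.21.195.33
  93.21.208.0/20 (93.21.208.0 - 93.21.223.255) does not contain 93.21.195.33
Longest matching prefix is /13 -> next hop R15.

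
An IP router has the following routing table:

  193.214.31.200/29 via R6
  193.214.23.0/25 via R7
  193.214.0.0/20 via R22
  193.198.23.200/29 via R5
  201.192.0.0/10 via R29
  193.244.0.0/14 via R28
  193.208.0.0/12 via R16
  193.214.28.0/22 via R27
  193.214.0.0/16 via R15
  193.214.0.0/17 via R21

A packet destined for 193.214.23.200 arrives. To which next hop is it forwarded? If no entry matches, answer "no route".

Routes whose prefix contains 193.214.23.200:
  193.208.0.0/12 (193.208.0.0 - 193.223.255.255) -> R16
  193.214.0.0/16 (193.214.0.0 - 193.214.255.255) -> R15
  193.214.0.0/17 (193.214.0.0 - 193.214.127.255) -> R21
More-specific entries that do NOT match:
  193.214.31.200/29 (193.214.31.200 - 193.214.31.207) does not contain 193.214.23.200
  193.198.23.200/29 (193.198.23.200 - 193.198.23.207) does not contain 193.214.23.200
  193.214.23.0/25 (193.214.23.0 - 193.214.23.127) does not contain 193.214.23.200
  193.214.28.0/22 (193.214.28.0 - 193.214.31.255) does not contain 193.214.23.200
  193.214.0.0/20 (193.214.0.0 - 193.214.15.255) does not contain 193.214.23.200
Longest matching prefix is /17 -> next hop R21.

R21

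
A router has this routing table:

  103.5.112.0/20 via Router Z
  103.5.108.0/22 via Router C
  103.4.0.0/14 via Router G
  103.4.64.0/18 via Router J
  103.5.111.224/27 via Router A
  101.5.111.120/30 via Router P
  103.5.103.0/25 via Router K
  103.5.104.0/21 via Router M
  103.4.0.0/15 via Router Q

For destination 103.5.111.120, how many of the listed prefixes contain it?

4

Prefixes containing 103.5.111.120:
  103.4.0.0/14 (103.4.0.0 - 103.7.255.255)
  103.4.0.0/15 (103.4.0.0 - 103.5.255.255)
  103.5.104.0/21 (103.5.104.0 - 103.5.111.255)
  103.5.108.0/22 (103.5.108.0 - 103.5.111.255)
Total matching entries: 4.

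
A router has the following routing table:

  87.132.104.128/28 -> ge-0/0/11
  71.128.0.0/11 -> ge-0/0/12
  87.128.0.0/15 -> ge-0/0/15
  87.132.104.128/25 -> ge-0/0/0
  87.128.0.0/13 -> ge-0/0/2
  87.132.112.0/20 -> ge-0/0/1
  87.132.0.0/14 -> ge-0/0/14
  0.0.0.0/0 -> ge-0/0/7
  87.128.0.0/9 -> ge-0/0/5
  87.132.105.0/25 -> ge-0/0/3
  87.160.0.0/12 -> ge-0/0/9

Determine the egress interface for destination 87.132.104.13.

ge-0/0/14

Routes whose prefix contains 87.132.104.13:
  0.0.0.0/0 (default, matches everything) -> ge-0/0/7
  87.128.0.0/9 (87.128.0.0 - 87.255.255.255) -> ge-0/0/5
  87.128.0.0/13 (87.128.0.0 - 87.135.255.255) -> ge-0/0/2
  87.132.0.0/14 (87.132.0.0 - 87.135.255.255) -> ge-0/0/14
More-specific entries that do NOT match:
  87.132.104.128/28 (87.132.104.128 - 87.132.104.143) does not contain 87.132.104.13
  87.132.104.128/25 (87.132.104.128 - 87.132.104.255) does not contain 87.132.104.13
  87.132.105.0/25 (87.132.105.0 - 87.132.105.127) does not contain 87.132.104.13
  87.132.112.0/20 (87.132.112.0 - 87.132.127.255) does not contain 87.132.104.13
  87.128.0.0/15 (87.128.0.0 - 87.129.255.255) does not contain 87.132.104.13
Longest matching prefix is /14 -> interface ge-0/0/14.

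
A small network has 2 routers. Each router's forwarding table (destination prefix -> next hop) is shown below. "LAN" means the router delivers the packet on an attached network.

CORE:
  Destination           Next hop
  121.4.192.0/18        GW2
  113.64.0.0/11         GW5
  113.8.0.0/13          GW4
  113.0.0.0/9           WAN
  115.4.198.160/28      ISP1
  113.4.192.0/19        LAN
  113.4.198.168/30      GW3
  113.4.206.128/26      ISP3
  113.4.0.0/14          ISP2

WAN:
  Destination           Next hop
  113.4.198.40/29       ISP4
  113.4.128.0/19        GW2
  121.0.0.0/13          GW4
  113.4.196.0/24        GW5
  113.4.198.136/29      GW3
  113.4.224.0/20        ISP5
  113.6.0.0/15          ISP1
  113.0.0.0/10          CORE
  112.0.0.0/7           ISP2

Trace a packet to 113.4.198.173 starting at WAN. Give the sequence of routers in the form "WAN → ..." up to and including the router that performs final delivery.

WAN → CORE

At WAN: longest match for 113.4.198.173 is 113.0.0.0/10 -> CORE
At CORE: longest match for 113.4.198.173 is 113.4.192.0/19 -> LAN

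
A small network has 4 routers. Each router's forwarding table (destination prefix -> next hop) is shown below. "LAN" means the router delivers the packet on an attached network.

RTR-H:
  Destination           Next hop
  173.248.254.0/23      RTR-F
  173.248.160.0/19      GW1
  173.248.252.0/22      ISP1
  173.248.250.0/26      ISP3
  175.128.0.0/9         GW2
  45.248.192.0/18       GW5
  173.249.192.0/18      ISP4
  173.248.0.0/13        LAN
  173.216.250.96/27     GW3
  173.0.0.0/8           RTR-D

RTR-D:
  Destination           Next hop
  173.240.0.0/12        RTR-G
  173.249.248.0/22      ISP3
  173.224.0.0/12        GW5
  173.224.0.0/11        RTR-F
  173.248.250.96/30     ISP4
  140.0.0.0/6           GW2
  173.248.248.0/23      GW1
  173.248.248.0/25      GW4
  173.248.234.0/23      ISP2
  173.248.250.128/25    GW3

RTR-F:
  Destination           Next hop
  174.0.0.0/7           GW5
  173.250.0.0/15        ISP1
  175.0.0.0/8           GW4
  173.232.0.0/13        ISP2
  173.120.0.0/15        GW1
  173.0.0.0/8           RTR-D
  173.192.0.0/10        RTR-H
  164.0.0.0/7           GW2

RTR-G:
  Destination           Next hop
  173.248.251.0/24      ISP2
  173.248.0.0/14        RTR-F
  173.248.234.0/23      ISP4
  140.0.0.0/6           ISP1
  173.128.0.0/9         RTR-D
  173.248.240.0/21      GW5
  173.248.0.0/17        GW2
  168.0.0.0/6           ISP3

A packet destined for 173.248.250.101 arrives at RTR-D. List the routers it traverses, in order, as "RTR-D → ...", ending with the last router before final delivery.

RTR-D → RTR-G → RTR-F → RTR-H

At RTR-D: longest match for 173.248.250.101 is 173.240.0.0/12 -> RTR-G
At RTR-G: longest match for 173.248.250.101 is 173.248.0.0/14 -> RTR-F
At RTR-F: longest match for 173.248.250.101 is 173.192.0.0/10 -> RTR-H
At RTR-H: longest match for 173.248.250.101 is 173.248.0.0/13 -> LAN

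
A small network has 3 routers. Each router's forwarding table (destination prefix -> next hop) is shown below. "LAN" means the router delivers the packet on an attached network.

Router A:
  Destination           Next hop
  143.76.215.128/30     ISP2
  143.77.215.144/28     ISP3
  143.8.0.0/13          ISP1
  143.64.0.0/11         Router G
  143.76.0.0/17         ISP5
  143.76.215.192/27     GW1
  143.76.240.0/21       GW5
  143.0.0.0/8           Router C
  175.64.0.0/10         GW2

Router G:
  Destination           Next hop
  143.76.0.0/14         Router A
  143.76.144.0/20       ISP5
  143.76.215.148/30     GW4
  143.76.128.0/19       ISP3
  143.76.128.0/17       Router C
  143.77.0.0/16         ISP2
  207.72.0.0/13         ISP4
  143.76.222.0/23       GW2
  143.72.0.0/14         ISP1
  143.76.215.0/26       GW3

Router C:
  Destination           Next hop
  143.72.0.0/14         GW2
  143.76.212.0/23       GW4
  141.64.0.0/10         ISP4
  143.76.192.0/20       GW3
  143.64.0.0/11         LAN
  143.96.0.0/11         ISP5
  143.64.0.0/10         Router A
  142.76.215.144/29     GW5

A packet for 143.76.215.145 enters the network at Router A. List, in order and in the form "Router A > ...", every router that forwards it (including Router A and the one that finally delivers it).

At Router A: longest match for 143.76.215.145 is 143.64.0.0/11 -> Router G
At Router G: longest match for 143.76.215.145 is 143.76.128.0/17 -> Router C
At Router C: longest match for 143.76.215.145 is 143.64.0.0/11 -> LAN

Router A > Router G > Router C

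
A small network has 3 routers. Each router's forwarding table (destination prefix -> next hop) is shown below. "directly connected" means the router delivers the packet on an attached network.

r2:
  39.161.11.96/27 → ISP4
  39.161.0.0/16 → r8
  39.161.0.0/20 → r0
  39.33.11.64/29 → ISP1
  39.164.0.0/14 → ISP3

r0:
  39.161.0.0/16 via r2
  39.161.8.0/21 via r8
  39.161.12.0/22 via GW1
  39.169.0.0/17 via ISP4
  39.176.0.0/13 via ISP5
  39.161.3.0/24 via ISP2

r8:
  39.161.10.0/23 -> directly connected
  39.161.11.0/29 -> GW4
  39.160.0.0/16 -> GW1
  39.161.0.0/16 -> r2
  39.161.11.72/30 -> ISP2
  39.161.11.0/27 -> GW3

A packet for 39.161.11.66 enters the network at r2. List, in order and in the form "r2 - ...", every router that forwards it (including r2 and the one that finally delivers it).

r2 - r0 - r8

At r2: longest match for 39.161.11.66 is 39.161.0.0/20 -> r0
At r0: longest match for 39.161.11.66 is 39.161.8.0/21 -> r8
At r8: longest match for 39.161.11.66 is 39.161.10.0/23 -> directly connected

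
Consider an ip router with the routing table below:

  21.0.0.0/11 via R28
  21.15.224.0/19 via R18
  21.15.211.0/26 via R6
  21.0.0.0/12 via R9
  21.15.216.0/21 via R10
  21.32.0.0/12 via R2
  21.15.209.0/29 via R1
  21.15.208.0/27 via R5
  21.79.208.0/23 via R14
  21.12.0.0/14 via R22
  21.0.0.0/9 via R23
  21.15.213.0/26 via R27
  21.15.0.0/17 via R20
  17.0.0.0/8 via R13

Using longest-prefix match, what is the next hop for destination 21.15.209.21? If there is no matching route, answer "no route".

Routes whose prefix contains 21.15.209.21:
  21.0.0.0/9 (21.0.0.0 - 21.127.255.255) -> R23
  21.0.0.0/11 (21.0.0.0 - 21.31.255.255) -> R28
  21.0.0.0/12 (21.0.0.0 - 21.15.255.255) -> R9
  21.12.0.0/14 (21.12.0.0 - 21.15.255.255) -> R22
More-specific entries that do NOT match:
  21.15.209.0/29 (21.15.209.0 - 21.15.209.7) does not contain 21.15.209.21
  21.15.208.0/27 (21.15.208.0 - 21.15.208.31) does not contain 21.15.209.21
  21.15.211.0/26 (21.15.211.0 - 21.15.211.63) does not contain 21.15.209.21
  21.15.213.0/26 (21.15.213.0 - 21.15.213.63) does not contain 21.15.209.21
  21.79.208.0/23 (21.79.208.0 - 21.79.209.255) does not contain 21.15.209.21
  21.15.216.0/21 (21.15.216.0 - 21.15.223.255) does not contain 21.15.209.21
  21.15.224.0/19 (21.15.224.0 - 21.15.255.255) does not contain 21.15.209.21
  21.15.0.0/17 (21.15.0.0 - 21.15.127.255) does not contain 21.15.209.21
Longest matching prefix is /14 -> next hop R22.

R22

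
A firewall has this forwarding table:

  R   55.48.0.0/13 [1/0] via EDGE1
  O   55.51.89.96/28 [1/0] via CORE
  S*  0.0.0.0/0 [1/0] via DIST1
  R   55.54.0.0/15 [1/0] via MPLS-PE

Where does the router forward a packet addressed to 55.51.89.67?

EDGE1

Routes whose prefix contains 55.51.89.67:
  0.0.0.0/0 (default, matches everything) -> DIST1
  55.48.0.0/13 (55.48.0.0 - 55.55.255.255) -> EDGE1
More-specific entries that do NOT match:
  55.51.89.96/28 (55.51.89.96 - 55.51.89.111) does not contain 55.51.89.67
  55.54.0.0/15 (55.54.0.0 - 55.55.255.255) does not contain 55.51.89.67
Longest matching prefix is /13 -> next hop EDGE1.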